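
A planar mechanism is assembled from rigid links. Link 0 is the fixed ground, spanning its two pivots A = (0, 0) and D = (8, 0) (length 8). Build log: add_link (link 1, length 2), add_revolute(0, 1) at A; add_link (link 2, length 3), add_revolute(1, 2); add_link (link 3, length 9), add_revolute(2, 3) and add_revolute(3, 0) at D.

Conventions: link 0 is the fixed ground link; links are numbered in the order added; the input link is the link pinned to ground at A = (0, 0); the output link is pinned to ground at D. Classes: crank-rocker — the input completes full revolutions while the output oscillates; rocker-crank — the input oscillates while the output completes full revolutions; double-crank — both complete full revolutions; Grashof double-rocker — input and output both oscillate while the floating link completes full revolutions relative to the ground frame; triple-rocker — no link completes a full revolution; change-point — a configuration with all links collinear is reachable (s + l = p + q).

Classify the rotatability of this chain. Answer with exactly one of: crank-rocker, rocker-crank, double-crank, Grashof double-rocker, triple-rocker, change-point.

lengths: ground=8, input=2, coupler=3, output=9
sorted: s=2 (shortest), l=9 (longest), p+q=11
s + l = 11 vs p + q = 11
s + l = p + q → change-point (collinear configuration reachable)

change-point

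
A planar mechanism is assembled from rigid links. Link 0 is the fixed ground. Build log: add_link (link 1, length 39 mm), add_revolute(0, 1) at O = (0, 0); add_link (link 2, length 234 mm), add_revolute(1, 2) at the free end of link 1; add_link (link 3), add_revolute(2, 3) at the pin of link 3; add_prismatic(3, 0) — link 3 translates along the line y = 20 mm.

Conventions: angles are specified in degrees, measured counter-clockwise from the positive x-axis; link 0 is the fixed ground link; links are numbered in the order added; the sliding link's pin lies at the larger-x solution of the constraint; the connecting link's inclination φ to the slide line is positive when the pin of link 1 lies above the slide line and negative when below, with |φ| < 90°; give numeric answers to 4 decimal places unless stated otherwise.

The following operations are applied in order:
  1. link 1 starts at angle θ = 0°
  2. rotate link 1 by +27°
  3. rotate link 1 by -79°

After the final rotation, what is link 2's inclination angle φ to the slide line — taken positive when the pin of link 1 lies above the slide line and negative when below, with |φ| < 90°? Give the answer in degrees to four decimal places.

geometry: r = 39 mm, L = 234 mm, e = 20 mm; θ starts at 0°
rotate link 1 by +27°: θ ← 0° +27° = 27°
rotate link 1 by -79°: θ ← 27° -79° = -52°
h = r sin θ − e = -30.732419 − 20 = -50.732419
sin φ = h / L = -50.732419 / 234 = -0.21680521
φ = arcsin(-0.21680521) = -12.521457°

-12.5215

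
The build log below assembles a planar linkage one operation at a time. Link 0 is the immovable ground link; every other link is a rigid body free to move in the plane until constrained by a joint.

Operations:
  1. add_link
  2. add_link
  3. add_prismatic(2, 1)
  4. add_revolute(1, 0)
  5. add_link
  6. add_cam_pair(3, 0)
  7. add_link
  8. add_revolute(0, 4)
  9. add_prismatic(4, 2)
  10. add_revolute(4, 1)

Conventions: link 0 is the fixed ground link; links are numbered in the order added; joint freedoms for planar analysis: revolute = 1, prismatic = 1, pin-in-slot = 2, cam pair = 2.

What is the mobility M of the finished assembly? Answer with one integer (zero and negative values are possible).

L=1 J1=0 J2=0
add link → L=2 J1=0 J2=0
add link → L=3 J1=0 J2=0
P@2,1 dof=1 J1 → L=3 J1=1 J2=0
R@1,0 dof=1 J1 → L=3 J1=2 J2=0
add link → L=4 J1=2 J2=0
C@3,0 dof=2 J2 → L=4 J1=2 J2=1
add link → L=5 J1=2 J2=1
R@0,4 dof=1 J1 → L=5 J1=3 J2=1
P@4,2 dof=1 J1 → L=5 J1=4 J2=1
R@4,1 dof=1 J1 → L=5 J1=5 J2=1
M=3(L−1)−2J1−J2=3·4−2·5−1=1

M = 1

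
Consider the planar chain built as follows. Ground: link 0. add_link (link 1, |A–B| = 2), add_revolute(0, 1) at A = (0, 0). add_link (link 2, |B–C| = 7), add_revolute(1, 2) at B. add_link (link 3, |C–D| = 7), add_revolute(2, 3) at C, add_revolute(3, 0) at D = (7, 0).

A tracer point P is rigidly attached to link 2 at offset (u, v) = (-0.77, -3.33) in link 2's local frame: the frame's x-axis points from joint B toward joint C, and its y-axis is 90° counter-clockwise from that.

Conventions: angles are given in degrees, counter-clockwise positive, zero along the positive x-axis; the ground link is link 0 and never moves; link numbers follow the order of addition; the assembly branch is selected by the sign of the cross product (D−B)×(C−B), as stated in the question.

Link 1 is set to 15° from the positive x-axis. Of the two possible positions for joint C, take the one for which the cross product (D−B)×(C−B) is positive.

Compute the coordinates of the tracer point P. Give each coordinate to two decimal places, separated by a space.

A=(0,0), D=(7.00,0)
B = A + 2.00·(cos15°, sin15°) = (1.9319, 0.5176)
|BD| = 5.0945
circle(B,7.00) ∩ circle(D,7.00): a=2.5473, h=6.5201
  candidates: C₊=(5.1284,6.7452) cross=33.217; C₋=(3.8034,-6.2275) cross=-33.217
  branch + wants cross > 0 → take C=(5.1284,6.7452) (cross=33.217)
ex = (C−B)/|BC| = (0.4567,0.8896); ey = (-0.8896,0.4567)
P = B + -0.77·ex + -3.33·ey = (4.5428,-1.6880)

4.54 -1.69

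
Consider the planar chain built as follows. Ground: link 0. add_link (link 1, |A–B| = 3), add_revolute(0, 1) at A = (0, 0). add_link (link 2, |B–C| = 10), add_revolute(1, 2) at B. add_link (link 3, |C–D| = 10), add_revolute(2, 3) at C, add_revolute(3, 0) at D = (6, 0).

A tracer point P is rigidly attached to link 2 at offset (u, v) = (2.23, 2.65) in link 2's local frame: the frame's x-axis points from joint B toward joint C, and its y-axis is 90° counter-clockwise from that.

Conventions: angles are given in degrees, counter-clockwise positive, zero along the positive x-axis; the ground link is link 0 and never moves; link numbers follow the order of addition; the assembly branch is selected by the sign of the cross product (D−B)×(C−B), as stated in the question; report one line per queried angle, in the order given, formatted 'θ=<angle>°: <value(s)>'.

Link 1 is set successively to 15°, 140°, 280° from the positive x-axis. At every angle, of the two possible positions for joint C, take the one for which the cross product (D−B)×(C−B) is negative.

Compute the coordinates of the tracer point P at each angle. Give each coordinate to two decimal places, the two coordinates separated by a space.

A=(0,0), D=(6.00,0)
θ=15°: B = A + 3.00·(cos15°, sin15°) = (2.8978, 0.7765)
θ=15°: |BD| = 3.1979
θ=15°: circle(B,10.00) ∩ circle(D,10.00): a=1.5990, h=9.8713
θ=15°:   candidates: C₊=(6.8457,9.9642) cross=31.568; C₋=(2.0521,-9.1877) cross=-31.568
θ=15°:   branch - wants cross < 0 → take C=(2.0521,-9.1877) (cross=-31.568)
θ=15°: ex = (C−B)/|BC| = (-0.0846,-0.9964); ey = (0.9964,-0.0846)
θ=15°: P = B + 2.23·ex + 2.65·ey = (5.3497,-1.6697)
θ=140°: B = A + 3.00·(cos140°, sin140°) = (-2.2981, 1.9284)
θ=140°: |BD| = 8.5192
θ=140°: circle(B,10.00) ∩ circle(D,10.00): a=4.2596, h=9.0474
θ=140°:   candidates: C₊=(3.8988,9.7768) cross=77.077; C₋=(-0.1970,-7.8484) cross=-77.077
θ=140°:   branch - wants cross < 0 → take C=(-0.1970,-7.8484) (cross=-77.077)
θ=140°: ex = (C−B)/|BC| = (0.2101,-0.9777); ey = (0.9777,0.2101)
θ=140°: P = B + 2.23·ex + 2.65·ey = (0.7613,0.3049)
θ=280°: B = A + 3.00·(cos280°, sin280°) = (0.5209, -2.9544)
θ=280°: |BD| = 6.2248
θ=280°: circle(B,10.00) ∩ circle(D,10.00): a=3.1124, h=9.5033
θ=280°:   candidates: C₊=(-1.2500,6.8875) cross=59.157; C₋=(7.7709,-9.8419) cross=-59.157
θ=280°:   branch - wants cross < 0 → take C=(7.7709,-9.8419) (cross=-59.157)
θ=280°: ex = (C−B)/|BC| = (0.7250,-0.6888); ey = (0.6888,0.7250)
θ=280°: P = B + 2.23·ex + 2.65·ey = (3.9629,-2.5691)

θ=15°: 5.35 -1.67
θ=140°: 0.76 0.30
θ=280°: 3.96 -2.57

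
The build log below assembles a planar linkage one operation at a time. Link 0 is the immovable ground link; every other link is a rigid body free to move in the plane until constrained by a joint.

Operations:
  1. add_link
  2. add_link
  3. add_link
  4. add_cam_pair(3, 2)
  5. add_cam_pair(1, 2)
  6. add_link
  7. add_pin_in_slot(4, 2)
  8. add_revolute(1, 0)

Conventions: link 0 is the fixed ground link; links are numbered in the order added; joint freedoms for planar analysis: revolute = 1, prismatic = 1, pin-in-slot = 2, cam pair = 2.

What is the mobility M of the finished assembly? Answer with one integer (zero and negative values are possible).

L=1 J1=0 J2=0
add link → L=2 J1=0 J2=0
add link → L=3 J1=0 J2=0
add link → L=4 J1=0 J2=0
C@3,2 dof=2 J2 → L=4 J1=0 J2=1
C@1,2 dof=2 J2 → L=4 J1=0 J2=2
add link → L=5 J1=0 J2=2
PS@4,2 dof=2 J2 → L=5 J1=0 J2=3
R@1,0 dof=1 J1 → L=5 J1=1 J2=3
M=3(L−1)−2J1−J2=3·4−2·1−3=7

M = 7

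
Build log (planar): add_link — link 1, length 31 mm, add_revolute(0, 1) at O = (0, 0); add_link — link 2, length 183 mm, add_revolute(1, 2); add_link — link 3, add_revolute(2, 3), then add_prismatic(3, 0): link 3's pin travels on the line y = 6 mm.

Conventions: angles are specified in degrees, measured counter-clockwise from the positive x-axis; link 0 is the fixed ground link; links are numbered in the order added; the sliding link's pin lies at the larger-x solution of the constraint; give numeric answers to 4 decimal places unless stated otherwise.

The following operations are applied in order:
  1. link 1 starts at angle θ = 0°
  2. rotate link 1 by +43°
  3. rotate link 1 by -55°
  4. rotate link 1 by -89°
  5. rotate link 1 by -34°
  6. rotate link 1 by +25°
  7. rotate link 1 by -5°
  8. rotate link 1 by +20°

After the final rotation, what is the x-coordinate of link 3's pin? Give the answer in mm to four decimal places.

geometry: r = 31 mm, L = 183 mm, e = 6 mm; θ starts at 0°
rotate link 1 by +43°: θ ← 0° +43° = 43°
rotate link 1 by -55°: θ ← 43° -55° = -12°
rotate link 1 by -89°: θ ← -12° -89° = -101°
rotate link 1 by -34°: θ ← -101° -34° = -135°
rotate link 1 by +25°: θ ← -135° +25° = -110°
rotate link 1 by -5°: θ ← -110° -5° = -115°
rotate link 1 by +20°: θ ← -115° +20° = -95°
crank pin P = (r cos θ, r sin θ) = (-2.701828, -30.882036)
h = r sin θ − e = -30.882036 − 6 = -36.882036
x = r cos θ + √(L² − h²) = -2.701828 + 179.244848 = 176.543020

176.5430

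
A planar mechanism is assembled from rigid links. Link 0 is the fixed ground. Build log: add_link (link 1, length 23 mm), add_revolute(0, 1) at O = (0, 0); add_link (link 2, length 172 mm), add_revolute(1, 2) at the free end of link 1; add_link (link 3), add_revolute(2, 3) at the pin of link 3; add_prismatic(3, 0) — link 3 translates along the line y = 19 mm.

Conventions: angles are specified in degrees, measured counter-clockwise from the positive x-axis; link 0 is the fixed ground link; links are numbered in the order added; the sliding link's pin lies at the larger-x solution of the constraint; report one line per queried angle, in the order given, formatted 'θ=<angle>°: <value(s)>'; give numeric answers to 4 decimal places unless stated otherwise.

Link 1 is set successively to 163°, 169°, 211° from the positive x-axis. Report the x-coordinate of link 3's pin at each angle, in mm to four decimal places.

geometry: r = 23 mm, L = 172 mm, e = 19 mm
θ=163°: crank pin P = (r cos θ, r sin θ) = (-21.995009, 6.724549)
θ=163°: h = r sin θ − e = 6.724549 − 19 = -12.275451
θ=163°: x = r cos θ + √(L² − h²) = -21.995009 + 171.561398 = 149.566389
θ=169°: crank pin P = (r cos θ, r sin θ) = (-22.577425, 4.388607)
θ=169°: h = r sin θ − e = 4.388607 − 19 = -14.611393
θ=169°: x = r cos θ + √(L² − h²) = -22.577425 + 171.378258 = 148.800832
θ=211°: crank pin P = (r cos θ, r sin θ) = (-19.714848, -11.845876)
θ=211°: h = r sin θ − e = -11.845876 − 19 = -30.845876
θ=211°: x = r cos θ + √(L² − h²) = -19.714848 + 169.211501 = 149.496653

θ=163°: 149.5664
θ=169°: 148.8008
θ=211°: 149.4967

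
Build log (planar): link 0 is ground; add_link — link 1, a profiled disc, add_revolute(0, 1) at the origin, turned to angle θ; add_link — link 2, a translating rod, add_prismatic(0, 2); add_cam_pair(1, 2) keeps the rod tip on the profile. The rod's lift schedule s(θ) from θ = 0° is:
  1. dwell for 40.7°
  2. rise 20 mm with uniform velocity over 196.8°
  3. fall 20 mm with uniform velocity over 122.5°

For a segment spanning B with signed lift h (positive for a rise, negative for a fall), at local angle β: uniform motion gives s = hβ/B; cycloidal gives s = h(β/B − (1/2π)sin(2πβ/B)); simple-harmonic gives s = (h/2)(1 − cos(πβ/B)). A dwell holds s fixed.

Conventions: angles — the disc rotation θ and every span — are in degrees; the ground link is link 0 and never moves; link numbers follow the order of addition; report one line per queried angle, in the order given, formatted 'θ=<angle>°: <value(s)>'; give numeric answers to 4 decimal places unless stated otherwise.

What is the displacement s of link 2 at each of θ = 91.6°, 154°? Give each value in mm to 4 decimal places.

seg 1 [0°–40.7°] dwell: s stays 0.0000
seg 2 [40.7°–237.5°] uniform, h=20: θ=91.6° here. β=50.9, B=196.8. 20·50.9/196.8 = 5.1728 → s = 5.1728
seg 2 [40.7°–237.5°] uniform, h=20: θ=154° here. β=113.3, B=196.8. 20·113.3/196.8 = 11.5142 → s = 11.5142

θ=91.6°: 5.1728
θ=154°: 11.5142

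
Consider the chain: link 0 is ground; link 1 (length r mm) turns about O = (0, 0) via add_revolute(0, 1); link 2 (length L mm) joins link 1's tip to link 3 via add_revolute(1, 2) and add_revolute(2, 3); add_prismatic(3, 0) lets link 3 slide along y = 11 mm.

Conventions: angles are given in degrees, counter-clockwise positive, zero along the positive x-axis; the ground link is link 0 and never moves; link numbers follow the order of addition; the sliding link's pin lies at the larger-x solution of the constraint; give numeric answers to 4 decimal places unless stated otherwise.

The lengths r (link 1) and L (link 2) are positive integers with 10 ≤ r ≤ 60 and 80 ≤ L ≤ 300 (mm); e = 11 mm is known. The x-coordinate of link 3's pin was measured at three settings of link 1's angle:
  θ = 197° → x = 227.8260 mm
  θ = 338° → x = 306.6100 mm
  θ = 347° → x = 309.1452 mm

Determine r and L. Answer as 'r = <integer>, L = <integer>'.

constraint per measurement: (x − r cos θ)² + (r sin θ − e)² = L²
subtracting the θ₁ and θ₂ equations cancels the r² and L² terms:
r = (x₁² − x₂²) / (2[(x₁cos θ₁ + e sin θ₁) − (x₂cos θ₂ + e sin θ₂)]) = 42.0000 → r = 42
L² = (x₁ − r cos θ₁)² + (r sin θ₁ − e)² = 72361.0091 → L = 269.0000 → L = 269
check at θ₃=347°: x = 309.1452 (printed 309.1452) ✓

r = 42, L = 269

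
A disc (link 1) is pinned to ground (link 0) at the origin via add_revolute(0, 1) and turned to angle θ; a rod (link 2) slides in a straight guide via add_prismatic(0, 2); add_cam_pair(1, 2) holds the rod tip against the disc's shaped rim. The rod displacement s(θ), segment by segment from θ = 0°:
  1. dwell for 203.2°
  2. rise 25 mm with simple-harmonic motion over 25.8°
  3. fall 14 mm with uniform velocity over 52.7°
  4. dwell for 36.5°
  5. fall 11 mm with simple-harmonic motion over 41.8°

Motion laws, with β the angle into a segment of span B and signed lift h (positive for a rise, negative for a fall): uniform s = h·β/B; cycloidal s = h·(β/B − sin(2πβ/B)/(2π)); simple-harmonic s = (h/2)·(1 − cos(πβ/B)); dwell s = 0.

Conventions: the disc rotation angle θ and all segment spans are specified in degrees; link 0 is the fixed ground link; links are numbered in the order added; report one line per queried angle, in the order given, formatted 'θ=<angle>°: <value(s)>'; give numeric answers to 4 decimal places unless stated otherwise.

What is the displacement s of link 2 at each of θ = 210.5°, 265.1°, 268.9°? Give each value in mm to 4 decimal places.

segment 1 (0° to 203.2°, dwell): s unchanged at 0.0000
θ = 210.5° falls in segment 2 (203.2° to 229°, simple-harmonic, h = 25): β = 210.5 − 203.2 = 7.3°, B = 25.8°; Δs = 25/2·(1 − cos(π·0.2829)) = 4.6217; s = 0.0000 + 4.6217 = 4.6217
segment 2 (203.2° to 229°, simple-harmonic, h = 25) is passed completely: s = 0.0000 + (25) = 25.0000
θ = 265.1° falls in segment 3 (229° to 281.7°, uniform, h = -14): β = 265.1 − 229 = 36.1°, B = 52.7°; Δs = -14·36.1/52.7 = -9.5901; s = 25.0000 − 9.5901 = 15.4099
θ = 268.9° falls in segment 3 (229° to 281.7°, uniform, h = -14): β = 268.9 − 229 = 39.9°, B = 52.7°; Δs = -14·39.9/52.7 = -10.5996; s = 25.0000 − 10.5996 = 14.4004

θ=210.5°: 4.6217
θ=265.1°: 15.4099
θ=268.9°: 14.4004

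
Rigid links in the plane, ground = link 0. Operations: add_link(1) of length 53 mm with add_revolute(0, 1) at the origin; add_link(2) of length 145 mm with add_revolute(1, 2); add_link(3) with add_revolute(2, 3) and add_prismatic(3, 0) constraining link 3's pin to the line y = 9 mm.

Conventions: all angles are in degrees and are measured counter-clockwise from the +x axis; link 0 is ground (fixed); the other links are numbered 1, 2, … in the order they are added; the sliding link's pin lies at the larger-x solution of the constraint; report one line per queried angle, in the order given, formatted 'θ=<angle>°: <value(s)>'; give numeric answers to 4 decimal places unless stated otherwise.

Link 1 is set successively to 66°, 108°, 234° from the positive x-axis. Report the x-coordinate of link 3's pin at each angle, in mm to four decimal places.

geometry: r = 53 mm, L = 145 mm, e = 9 mm
θ=66°: crank pin P = (r cos θ, r sin θ) = (21.557042, 48.417909)
θ=66°: h = r sin θ − e = 48.417909 − 9 = 39.417909
θ=66°: x = r cos θ + √(L² − h²) = 21.557042 + 139.539344 = 161.096386
θ=108°: crank pin P = (r cos θ, r sin θ) = (-16.377901, 50.405995)
θ=108°: h = r sin θ − e = 50.405995 − 9 = 41.405995
θ=108°: x = r cos θ + √(L² − h²) = -16.377901 + 138.962382 = 122.584481
θ=234°: crank pin P = (r cos θ, r sin θ) = (-31.152618, -42.877901)
θ=234°: h = r sin θ − e = -42.877901 − 9 = -51.877901
θ=234°: x = r cos θ + √(L² − h²) = -31.152618 + 135.401933 = 104.249314

θ=66°: 161.0964
θ=108°: 122.5845
θ=234°: 104.2493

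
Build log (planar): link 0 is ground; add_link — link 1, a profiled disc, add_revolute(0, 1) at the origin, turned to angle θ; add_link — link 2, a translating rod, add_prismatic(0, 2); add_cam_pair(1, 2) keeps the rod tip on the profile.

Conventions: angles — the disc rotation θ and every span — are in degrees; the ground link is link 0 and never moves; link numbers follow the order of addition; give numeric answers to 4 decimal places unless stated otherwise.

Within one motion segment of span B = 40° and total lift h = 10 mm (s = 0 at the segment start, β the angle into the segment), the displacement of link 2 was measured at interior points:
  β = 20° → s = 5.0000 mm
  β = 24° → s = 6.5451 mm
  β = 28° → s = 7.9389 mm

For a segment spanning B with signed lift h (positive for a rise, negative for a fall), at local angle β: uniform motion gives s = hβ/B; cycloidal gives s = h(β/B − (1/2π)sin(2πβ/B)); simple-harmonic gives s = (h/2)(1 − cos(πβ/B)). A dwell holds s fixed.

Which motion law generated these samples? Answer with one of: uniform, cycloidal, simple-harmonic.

candidates at β/B = r: uniform s = h·r (linear in β); cycloidal s = h·(r − sin(2πr)/(2π)); simple-harmonic s = (h/2)(1 − cos(πr))
β=20°: printed 5.0000 | uniform 5.0000, cycloidal 5.0000, simple-harmonic 5.0000
β=24°: printed 6.5451 | uniform 6.0000, cycloidal 6.9355, simple-harmonic 6.5451
β=28°: printed 7.9389 | uniform 7.0000, cycloidal 8.5137, simple-harmonic 7.9389
only one law matches every sample → simple-harmonic

simple-harmonic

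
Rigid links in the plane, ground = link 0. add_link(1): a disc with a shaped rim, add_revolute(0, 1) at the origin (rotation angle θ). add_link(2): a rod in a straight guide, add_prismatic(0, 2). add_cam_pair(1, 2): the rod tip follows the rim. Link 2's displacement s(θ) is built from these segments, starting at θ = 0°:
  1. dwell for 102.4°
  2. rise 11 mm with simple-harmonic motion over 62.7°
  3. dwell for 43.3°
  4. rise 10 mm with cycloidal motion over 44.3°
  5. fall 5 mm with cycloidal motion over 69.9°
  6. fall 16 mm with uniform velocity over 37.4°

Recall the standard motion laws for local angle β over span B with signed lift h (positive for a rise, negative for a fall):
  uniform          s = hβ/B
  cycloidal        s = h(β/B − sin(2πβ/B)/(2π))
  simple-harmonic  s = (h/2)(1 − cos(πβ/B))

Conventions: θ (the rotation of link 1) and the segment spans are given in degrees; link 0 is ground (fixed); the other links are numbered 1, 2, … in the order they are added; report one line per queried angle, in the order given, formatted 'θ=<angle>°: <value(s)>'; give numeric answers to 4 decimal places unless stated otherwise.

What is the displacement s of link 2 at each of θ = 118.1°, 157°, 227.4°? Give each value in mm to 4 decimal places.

segment 1 (0° to 102.4°, dwell): s unchanged at 0.0000
θ = 118.1° falls in segment 2 (102.4° to 165.1°, simple-harmonic, h = 11): β = 118.1 − 102.4 = 15.7°, B = 62.7°; Δs = 11/2·(1 − cos(π·0.2504)) = 1.6158; s = 0.0000 + 1.6158 = 1.6158
θ = 157° falls in segment 2 (102.4° to 165.1°, simple-harmonic, h = 11): β = 157 − 102.4 = 54.6°, B = 62.7°; Δs = 11/2·(1 − cos(π·0.8708)) = 10.5532; s = 0.0000 + 10.5532 = 10.5532
segment 2 (102.4° to 165.1°, simple-harmonic, h = 11) is passed completely: s = 0.0000 + (11) = 11.0000
segment 3 (165.1° to 208.4°, dwell): s unchanged at 11.0000
θ = 227.4° falls in segment 4 (208.4° to 252.7°, cycloidal, h = 10): β = 227.4 − 208.4 = 19°, B = 44.3°; Δs = 10·(0.4289 − sin(2π·0.4289)/(2π)) = 3.6013; s = 11.0000 + 3.6013 = 14.6013

θ=118.1°: 1.6158
θ=157°: 10.5532
θ=227.4°: 14.6013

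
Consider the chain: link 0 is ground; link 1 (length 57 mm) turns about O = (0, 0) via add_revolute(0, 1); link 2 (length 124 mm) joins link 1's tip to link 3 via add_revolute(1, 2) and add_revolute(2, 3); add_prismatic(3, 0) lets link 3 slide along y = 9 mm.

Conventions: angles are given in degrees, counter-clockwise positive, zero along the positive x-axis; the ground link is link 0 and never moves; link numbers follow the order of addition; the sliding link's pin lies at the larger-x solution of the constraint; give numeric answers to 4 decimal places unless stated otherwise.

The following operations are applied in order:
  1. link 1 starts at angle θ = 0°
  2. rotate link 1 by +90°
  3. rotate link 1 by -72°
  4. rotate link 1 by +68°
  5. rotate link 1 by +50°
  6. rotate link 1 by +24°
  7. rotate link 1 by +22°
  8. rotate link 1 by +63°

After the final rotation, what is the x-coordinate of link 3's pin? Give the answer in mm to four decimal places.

geometry: r = 57 mm, L = 124 mm, e = 9 mm; θ starts at 0°
rotate link 1 by +90°: θ ← 0° +90° = 90°
rotate link 1 by -72°: θ ← 90° -72° = 18°
rotate link 1 by +68°: θ ← 18° +68° = 86°
rotate link 1 by +50°: θ ← 86° +50° = 136°
rotate link 1 by +24°: θ ← 136° +24° = 160°
rotate link 1 by +22°: θ ← 160° +22° = 182°
rotate link 1 by +63°: θ ← 182° +63° = 245°
crank pin P = (r cos θ, r sin θ) = (-24.089241, -51.659544)
h = r sin θ − e = -51.659544 − 9 = -60.659544
x = r cos θ + √(L² − h²) = -24.089241 + 108.149987 = 84.060746

84.0607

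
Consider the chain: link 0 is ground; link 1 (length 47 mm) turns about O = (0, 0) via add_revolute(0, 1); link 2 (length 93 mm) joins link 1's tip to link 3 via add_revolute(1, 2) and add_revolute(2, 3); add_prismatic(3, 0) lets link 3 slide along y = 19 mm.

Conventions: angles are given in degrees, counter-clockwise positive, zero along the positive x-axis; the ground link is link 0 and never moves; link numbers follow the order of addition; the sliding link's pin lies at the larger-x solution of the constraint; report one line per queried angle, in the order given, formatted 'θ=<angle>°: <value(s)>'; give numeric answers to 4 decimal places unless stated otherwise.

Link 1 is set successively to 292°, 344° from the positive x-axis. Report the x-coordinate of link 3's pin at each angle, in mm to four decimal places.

geometry: r = 47 mm, L = 93 mm, e = 19 mm
θ=292°: crank pin P = (r cos θ, r sin θ) = (17.606510, -43.577641)
θ=292°: h = r sin θ − e = -43.577641 − 19 = -62.577641
θ=292°: x = r cos θ + √(L² − h²) = 17.606510 + 68.797084 = 86.403594
θ=344°: crank pin P = (r cos θ, r sin θ) = (45.179300, -12.954956)
θ=344°: h = r sin θ − e = -12.954956 − 19 = -31.954956
θ=344°: x = r cos θ + √(L² − h²) = 45.179300 + 87.337740 = 132.517040

θ=292°: 86.4036
θ=344°: 132.5170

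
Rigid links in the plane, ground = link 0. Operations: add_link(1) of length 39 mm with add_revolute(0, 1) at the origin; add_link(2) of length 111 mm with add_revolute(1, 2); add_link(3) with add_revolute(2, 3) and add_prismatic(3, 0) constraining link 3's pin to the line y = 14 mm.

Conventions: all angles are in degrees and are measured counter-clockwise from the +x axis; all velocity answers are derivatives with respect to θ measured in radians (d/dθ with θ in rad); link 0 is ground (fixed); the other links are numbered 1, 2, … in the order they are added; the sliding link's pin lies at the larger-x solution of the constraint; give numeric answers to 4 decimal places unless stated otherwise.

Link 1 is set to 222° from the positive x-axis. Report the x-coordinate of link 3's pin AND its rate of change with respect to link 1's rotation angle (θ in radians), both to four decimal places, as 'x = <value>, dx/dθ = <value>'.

geometry: r = 39 mm, L = 111 mm, e = 14 mm
crank pin P = (r cos θ, r sin θ) = (-28.982648, -26.096094)
h = r sin θ − e = -26.096094 − 14 = -40.096094
x = r cos θ + √(L² − h²) = -28.982648 + 103.505088 = 74.522440
dx/dθ = −r sin θ − h·r cos θ/√(L² − h²) (θ in radians; h = -40.096094) = 14.868713

x = 74.5224, dx/dθ = 14.8687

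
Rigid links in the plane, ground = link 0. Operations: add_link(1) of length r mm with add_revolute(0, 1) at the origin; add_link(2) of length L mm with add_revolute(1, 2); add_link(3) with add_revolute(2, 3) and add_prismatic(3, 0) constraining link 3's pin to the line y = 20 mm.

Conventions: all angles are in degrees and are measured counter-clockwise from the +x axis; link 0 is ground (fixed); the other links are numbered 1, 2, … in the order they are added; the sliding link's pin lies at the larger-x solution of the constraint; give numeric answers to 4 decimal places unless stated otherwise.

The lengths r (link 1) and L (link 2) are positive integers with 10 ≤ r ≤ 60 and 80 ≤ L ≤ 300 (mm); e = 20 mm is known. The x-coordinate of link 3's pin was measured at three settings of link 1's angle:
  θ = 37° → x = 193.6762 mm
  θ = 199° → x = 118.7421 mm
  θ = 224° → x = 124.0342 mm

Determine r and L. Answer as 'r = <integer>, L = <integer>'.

constraint per measurement: (x − r cos θ)² + (r sin θ − e)² = L²
subtracting the θ₁ and θ₂ equations cancels the r² and L² terms:
r = (x₁² − x₂²) / (2[(x₁cos θ₁ + e sin θ₁) − (x₂cos θ₂ + e sin θ₂)]) = 41.0000 → r = 41
L² = (x₁ − r cos θ₁)² + (r sin θ₁ − e)² = 25921.0052 → L = 161.0000 → L = 161
check at θ₃=224°: x = 124.0342 (printed 124.0342) ✓

r = 41, L = 161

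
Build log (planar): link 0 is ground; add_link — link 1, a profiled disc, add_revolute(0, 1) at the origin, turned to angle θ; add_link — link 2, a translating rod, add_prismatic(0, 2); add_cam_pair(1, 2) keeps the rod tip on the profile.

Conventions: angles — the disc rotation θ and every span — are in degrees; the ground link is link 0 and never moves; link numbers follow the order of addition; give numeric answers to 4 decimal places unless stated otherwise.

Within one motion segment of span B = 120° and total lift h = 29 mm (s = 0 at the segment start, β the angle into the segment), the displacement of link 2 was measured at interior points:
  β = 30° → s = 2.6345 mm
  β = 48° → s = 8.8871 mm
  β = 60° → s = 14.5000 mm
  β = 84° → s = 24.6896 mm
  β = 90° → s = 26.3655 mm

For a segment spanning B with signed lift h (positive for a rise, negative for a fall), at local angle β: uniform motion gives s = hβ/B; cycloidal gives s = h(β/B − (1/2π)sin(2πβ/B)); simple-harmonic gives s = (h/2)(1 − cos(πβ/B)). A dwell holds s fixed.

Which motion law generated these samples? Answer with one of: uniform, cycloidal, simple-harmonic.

candidates at β/B = r: uniform s = h·r (linear in β); cycloidal s = h·(r − sin(2πr)/(2π)); simple-harmonic s = (h/2)(1 − cos(πr))
β=30°: printed 2.6345 | uniform 7.2500, cycloidal 2.6345, simple-harmonic 4.2470
β=48°: printed 8.8871 | uniform 11.6000, cycloidal 8.8871, simple-harmonic 10.0193
β=60°: printed 14.5000 | uniform 14.5000, cycloidal 14.5000, simple-harmonic 14.5000
β=84°: printed 24.6896 | uniform 20.3000, cycloidal 24.6896, simple-harmonic 23.0229
β=90°: printed 26.3655 | uniform 21.7500, cycloidal 26.3655, simple-harmonic 24.7530
only one law matches every sample → cycloidal

cycloidal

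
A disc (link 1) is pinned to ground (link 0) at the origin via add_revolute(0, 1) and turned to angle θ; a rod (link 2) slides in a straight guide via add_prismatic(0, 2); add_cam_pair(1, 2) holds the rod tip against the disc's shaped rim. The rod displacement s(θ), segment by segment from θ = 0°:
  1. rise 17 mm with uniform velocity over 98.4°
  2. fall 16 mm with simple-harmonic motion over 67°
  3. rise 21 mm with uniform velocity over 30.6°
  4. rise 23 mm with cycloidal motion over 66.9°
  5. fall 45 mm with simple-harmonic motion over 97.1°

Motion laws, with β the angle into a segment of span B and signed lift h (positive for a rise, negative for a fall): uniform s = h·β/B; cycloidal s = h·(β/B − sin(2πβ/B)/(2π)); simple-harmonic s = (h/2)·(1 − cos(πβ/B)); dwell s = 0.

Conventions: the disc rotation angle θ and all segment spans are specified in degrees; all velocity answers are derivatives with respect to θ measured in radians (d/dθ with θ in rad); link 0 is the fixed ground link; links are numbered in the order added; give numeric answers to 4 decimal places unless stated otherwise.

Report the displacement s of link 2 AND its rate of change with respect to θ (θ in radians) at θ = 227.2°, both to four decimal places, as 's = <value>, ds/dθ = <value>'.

segment 1 (0° to 98.4°, uniform, h = 17) is passed completely: s = 0.0000 + (17) = 17.0000
segment 2 (98.4° to 165.4°, simple-harmonic, h = -16) is passed completely: s = 17.0000 + (-16) = 1.0000
segment 3 (165.4° to 196°, uniform, h = 21) is passed completely: s = 1.0000 + (21) = 22.0000
θ = 227.2° falls in segment 4 (196° to 262.9°, cycloidal, h = 23): β = 227.2 − 196 = 31.2°, B = 66.9°; Δs = 23·(0.4664 − sin(2π·0.4664)/(2π)) = 9.9587; s = 22.0000 + 9.9587 = 31.9587
velocity in seg [196°–262.9°] (cycloidal), θ in radians: β = 31.2° = 0.5445 rad, B = 66.9° = 1.1676 rad; ds/dθ = (h/B)(1 − cos(2πβ/B)) = (23/1.1676)(1 − cos(2π·0.4664)) = 38.958024 mm/rad

s = 31.9587, ds/dθ = 38.9580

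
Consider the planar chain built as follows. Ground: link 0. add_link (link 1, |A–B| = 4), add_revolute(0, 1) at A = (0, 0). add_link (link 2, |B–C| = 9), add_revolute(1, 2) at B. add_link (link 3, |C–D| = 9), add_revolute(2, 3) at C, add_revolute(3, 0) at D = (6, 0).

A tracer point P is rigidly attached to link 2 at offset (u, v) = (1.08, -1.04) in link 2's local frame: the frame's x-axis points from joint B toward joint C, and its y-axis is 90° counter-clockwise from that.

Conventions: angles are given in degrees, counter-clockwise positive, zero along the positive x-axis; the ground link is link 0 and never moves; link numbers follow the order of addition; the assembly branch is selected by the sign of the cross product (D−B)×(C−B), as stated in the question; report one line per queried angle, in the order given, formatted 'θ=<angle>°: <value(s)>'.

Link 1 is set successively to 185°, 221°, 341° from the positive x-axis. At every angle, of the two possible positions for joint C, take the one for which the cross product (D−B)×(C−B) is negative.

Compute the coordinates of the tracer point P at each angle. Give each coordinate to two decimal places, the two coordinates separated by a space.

A=(0,0), D=(6.00,0)
θ=185°: B = A + 4.00·(cos185°, sin185°) = (-3.9848, -0.3486)
θ=185°: |BD| = 9.9909
θ=185°: circle(B,9.00) ∩ circle(D,9.00): a=4.9954, h=7.4864
θ=185°:   candidates: C₊=(0.7464,7.3075) cross=74.795; C₋=(1.2688,-7.6561) cross=-74.795
θ=185°:   branch - wants cross < 0 → take C=(1.2688,-7.6561) (cross=-74.795)
θ=185°: ex = (C−B)/|BC| = (0.5837,-0.8119); ey = (0.8119,0.5837)
θ=185°: P = B + 1.08·ex + -1.04·ey = (-4.1988,-1.8326)
θ=221°: B = A + 4.00·(cos221°, sin221°) = (-3.0188, -2.6242)
θ=221°: |BD| = 9.3929
θ=221°: circle(B,9.00) ∩ circle(D,9.00): a=4.6964, h=7.6775
θ=221°:   candidates: C₊=(-0.6544,6.0596) cross=72.113; C₋=(3.6356,-8.6839) cross=-72.113
θ=221°:   branch - wants cross < 0 → take C=(3.6356,-8.6839) (cross=-72.113)
θ=221°: ex = (C−B)/|BC| = (0.7394,-0.6733); ey = (0.6733,0.7394)
θ=221°: P = B + 1.08·ex + -1.04·ey = (-2.9205,-4.1203)
θ=341°: B = A + 4.00·(cos341°, sin341°) = (3.7821, -1.3023)
θ=341°: |BD| = 2.5720
θ=341°: circle(B,9.00) ∩ circle(D,9.00): a=1.2860, h=8.9076
θ=341°:   candidates: C₊=(0.3808,7.0303) cross=22.910; C₋=(9.4012,-8.3326) cross=-22.910
θ=341°:   branch - wants cross < 0 → take C=(9.4012,-8.3326) (cross=-22.910)
θ=341°: ex = (C−B)/|BC| = (0.6244,-0.7811); ey = (0.7811,0.6244)
θ=341°: P = B + 1.08·ex + -1.04·ey = (3.6440,-2.7952)

θ=185°: -4.20 -1.83
θ=221°: -2.92 -4.12
θ=341°: 3.64 -2.80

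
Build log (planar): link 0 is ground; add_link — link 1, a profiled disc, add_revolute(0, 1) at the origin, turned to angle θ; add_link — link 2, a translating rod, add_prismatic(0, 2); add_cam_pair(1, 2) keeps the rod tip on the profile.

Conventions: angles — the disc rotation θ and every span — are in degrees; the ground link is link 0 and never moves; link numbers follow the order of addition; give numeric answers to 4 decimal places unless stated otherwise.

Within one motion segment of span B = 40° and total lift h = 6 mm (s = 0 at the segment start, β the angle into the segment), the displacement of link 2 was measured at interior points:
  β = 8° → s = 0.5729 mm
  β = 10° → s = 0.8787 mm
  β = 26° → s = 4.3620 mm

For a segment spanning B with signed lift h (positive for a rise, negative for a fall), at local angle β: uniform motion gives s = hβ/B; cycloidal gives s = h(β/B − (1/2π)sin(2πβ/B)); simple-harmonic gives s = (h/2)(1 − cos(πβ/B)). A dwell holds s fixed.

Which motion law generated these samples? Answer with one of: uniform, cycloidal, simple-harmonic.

candidates at β/B = r: uniform s = h·r (linear in β); cycloidal s = h·(r − sin(2πr)/(2π)); simple-harmonic s = (h/2)(1 − cos(πr))
β=8°: printed 0.5729 | uniform 1.2000, cycloidal 0.2918, simple-harmonic 0.5729
β=10°: printed 0.8787 | uniform 1.5000, cycloidal 0.5451, simple-harmonic 0.8787
β=26°: printed 4.3620 | uniform 3.9000, cycloidal 4.6726, simple-harmonic 4.3620
only one law matches every sample → simple-harmonic

simple-harmonic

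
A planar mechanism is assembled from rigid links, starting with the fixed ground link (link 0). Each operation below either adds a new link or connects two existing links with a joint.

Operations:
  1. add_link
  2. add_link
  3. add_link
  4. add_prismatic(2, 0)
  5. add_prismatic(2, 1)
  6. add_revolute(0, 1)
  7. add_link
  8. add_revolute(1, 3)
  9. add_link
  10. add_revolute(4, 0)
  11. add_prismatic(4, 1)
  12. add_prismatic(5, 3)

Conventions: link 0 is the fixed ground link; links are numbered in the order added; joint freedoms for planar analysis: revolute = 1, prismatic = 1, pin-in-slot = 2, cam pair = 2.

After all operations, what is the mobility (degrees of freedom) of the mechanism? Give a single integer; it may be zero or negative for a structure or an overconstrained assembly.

L=1 J1=0 J2=0
add link → L=2 J1=0 J2=0
add link → L=3 J1=0 J2=0
add link → L=4 J1=0 J2=0
P@2,0 dof=1 J1 → L=4 J1=1 J2=0
P@2,1 dof=1 J1 → L=4 J1=2 J2=0
R@0,1 dof=1 J1 → L=4 J1=3 J2=0
add link → L=5 J1=3 J2=0
R@1,3 dof=1 J1 → L=5 J1=4 J2=0
add link → L=6 J1=4 J2=0
R@4,0 dof=1 J1 → L=6 J1=5 J2=0
P@4,1 dof=1 J1 → L=6 J1=6 J2=0
P@5,3 dof=1 J1 → L=6 J1=7 J2=0
M=3(L−1)−2J1−J2=3·5−2·7−0=1

M = 1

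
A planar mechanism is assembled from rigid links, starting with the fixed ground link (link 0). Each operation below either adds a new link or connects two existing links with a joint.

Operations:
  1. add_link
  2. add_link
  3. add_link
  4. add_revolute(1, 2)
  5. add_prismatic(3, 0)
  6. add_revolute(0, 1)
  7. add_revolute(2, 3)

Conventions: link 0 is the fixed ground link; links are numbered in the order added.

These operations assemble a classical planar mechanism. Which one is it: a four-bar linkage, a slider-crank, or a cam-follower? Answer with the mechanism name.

links: 4 (incl. ground); joints: 3 revolute, 1 prismatic, 0 higher (cam) pair, forming one closed loop
4 links, 3 revolutes + 1 prismatic in one loop → slider-crank

slider-crank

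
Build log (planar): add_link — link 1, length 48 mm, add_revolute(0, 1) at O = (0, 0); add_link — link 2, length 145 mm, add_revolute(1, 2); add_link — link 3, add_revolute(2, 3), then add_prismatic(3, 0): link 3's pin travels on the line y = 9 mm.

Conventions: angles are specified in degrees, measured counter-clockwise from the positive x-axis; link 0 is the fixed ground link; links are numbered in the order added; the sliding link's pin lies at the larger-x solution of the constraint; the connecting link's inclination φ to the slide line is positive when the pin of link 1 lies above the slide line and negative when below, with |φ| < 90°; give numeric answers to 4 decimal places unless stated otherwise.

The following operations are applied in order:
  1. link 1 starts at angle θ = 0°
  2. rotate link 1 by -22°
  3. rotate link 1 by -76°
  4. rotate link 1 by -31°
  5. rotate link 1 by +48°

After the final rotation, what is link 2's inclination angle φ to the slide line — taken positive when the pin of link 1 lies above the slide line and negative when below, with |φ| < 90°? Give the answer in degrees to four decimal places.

geometry: r = 48 mm, L = 145 mm, e = 9 mm; θ starts at 0°
rotate link 1 by -22°: θ ← 0° -22° = -22°
rotate link 1 by -76°: θ ← -22° -76° = -98°
rotate link 1 by -31°: θ ← -98° -31° = -129°
rotate link 1 by +48°: θ ← -129° +48° = -81°
h = r sin θ − e = -47.409040 − 9 = -56.409040
sin φ = h / L = -56.409040 / 145 = -0.38902786
φ = arcsin(-0.38902786) = -22.894024°

-22.8940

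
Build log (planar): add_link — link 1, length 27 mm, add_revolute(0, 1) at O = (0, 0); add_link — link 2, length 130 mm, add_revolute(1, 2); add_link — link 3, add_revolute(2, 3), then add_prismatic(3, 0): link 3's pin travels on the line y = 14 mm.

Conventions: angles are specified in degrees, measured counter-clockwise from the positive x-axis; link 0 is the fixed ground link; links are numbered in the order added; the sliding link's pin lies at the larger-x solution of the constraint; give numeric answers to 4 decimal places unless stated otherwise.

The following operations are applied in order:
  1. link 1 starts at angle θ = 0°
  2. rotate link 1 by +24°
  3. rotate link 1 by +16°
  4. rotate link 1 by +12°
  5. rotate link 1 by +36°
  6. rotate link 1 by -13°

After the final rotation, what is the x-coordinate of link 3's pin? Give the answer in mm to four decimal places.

geometry: r = 27 mm, L = 130 mm, e = 14 mm; θ starts at 0°
rotate link 1 by +24°: θ ← 0° +24° = 24°
rotate link 1 by +16°: θ ← 24° +16° = 40°
rotate link 1 by +12°: θ ← 40° +12° = 52°
rotate link 1 by +36°: θ ← 52° +36° = 88°
rotate link 1 by -13°: θ ← 88° -13° = 75°
crank pin P = (r cos θ, r sin θ) = (6.988114, 26.079997)
h = r sin θ − e = 26.079997 − 14 = 12.079997
x = r cos θ + √(L² − h²) = 6.988114 + 129.437528 = 136.425642

136.4256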